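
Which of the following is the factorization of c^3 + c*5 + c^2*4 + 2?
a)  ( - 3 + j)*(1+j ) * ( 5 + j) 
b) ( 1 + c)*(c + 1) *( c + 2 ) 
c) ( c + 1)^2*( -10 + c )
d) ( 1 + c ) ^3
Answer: b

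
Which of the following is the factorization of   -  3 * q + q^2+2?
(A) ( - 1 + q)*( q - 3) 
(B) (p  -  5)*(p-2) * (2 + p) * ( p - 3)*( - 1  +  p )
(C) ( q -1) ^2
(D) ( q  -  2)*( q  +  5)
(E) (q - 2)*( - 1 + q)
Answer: E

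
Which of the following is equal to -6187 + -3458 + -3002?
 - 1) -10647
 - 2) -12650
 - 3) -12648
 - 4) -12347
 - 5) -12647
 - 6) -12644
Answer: 5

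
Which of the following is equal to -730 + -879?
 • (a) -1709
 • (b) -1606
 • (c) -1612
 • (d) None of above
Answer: d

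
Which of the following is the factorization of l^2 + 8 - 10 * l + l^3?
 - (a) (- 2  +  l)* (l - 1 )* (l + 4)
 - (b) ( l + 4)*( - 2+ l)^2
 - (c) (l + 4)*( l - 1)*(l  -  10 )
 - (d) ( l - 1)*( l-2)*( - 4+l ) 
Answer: a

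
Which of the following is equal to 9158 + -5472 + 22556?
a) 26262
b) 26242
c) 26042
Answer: b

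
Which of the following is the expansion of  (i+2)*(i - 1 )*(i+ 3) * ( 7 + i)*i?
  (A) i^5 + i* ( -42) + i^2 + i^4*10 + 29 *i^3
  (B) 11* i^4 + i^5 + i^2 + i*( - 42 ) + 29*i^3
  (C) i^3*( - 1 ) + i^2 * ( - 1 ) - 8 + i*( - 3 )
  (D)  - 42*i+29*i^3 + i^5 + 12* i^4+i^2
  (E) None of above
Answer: B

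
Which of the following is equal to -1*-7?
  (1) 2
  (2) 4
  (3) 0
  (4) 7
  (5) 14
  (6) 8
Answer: 4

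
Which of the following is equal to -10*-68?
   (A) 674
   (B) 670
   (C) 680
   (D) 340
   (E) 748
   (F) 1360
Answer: C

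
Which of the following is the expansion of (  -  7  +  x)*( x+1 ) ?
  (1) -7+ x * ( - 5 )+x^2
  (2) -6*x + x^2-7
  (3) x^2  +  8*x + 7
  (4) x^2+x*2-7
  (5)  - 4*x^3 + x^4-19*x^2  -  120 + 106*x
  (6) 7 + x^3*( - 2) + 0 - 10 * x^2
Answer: 2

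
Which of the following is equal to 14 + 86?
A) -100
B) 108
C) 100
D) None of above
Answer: C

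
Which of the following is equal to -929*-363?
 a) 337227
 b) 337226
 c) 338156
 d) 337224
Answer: a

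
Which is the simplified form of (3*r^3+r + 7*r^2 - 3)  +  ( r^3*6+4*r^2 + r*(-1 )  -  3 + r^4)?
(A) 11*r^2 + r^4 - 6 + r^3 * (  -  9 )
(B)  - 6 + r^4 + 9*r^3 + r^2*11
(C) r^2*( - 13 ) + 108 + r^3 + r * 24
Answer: B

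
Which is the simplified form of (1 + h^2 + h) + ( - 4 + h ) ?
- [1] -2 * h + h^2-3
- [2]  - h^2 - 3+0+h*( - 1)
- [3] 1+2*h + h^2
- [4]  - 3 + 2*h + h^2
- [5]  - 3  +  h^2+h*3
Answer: 4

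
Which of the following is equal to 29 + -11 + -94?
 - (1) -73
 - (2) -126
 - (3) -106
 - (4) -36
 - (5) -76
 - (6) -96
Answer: 5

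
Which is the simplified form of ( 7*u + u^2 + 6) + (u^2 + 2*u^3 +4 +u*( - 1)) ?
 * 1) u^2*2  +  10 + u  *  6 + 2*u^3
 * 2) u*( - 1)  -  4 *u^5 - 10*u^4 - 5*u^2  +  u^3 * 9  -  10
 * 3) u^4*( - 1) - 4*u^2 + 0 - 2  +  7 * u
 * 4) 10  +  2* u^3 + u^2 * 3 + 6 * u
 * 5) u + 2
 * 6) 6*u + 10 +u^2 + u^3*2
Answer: 1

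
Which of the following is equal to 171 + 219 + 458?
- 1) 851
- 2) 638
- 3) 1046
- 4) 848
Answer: 4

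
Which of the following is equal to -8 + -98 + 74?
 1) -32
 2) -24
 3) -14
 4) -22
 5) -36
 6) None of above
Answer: 1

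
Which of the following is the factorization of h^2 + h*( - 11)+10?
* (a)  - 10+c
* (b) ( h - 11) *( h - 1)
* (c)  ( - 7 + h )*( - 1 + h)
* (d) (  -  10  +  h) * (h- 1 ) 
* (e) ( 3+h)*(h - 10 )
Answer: d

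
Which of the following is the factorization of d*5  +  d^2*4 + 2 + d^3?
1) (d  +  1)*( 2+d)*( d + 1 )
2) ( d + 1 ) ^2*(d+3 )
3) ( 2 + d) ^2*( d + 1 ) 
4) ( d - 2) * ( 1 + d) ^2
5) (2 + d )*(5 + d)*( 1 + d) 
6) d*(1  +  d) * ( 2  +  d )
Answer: 1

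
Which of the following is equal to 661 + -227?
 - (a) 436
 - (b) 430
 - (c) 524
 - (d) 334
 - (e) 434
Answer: e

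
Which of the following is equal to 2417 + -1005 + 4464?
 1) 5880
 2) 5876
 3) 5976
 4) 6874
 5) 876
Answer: 2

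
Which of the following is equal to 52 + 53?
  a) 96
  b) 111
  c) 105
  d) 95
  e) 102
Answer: c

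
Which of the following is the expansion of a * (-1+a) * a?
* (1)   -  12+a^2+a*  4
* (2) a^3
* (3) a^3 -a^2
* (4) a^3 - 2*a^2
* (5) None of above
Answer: 3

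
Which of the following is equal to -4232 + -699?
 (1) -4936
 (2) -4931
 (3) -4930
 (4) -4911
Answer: 2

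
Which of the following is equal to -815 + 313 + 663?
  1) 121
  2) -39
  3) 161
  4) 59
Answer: 3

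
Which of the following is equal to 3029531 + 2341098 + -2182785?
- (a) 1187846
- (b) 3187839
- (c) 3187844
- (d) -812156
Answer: c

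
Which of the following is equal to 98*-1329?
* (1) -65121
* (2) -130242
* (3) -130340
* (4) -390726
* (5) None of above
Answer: 2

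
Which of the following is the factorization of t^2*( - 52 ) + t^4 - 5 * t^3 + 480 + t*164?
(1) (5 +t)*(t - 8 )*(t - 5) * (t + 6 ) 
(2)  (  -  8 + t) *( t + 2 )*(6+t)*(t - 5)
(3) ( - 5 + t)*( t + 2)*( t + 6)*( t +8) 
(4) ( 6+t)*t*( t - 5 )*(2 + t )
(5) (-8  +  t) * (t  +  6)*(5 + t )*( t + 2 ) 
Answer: 2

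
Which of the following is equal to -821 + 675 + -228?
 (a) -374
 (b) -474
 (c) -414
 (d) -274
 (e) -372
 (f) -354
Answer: a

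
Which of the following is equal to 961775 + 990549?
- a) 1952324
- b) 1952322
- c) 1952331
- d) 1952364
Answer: a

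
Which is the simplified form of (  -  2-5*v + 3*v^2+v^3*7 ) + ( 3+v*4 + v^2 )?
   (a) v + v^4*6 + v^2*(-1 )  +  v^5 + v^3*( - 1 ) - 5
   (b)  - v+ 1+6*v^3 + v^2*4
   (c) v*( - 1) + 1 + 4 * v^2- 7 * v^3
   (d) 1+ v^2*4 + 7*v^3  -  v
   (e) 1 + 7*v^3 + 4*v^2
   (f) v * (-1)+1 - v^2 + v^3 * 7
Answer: d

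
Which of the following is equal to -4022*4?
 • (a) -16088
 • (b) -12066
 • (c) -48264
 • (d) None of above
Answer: a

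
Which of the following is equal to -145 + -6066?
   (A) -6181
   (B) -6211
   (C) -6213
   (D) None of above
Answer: B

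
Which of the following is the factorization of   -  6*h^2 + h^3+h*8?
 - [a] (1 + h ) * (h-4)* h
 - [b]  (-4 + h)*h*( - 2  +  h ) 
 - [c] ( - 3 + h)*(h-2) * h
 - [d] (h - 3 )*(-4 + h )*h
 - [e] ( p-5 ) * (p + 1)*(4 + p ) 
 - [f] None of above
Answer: b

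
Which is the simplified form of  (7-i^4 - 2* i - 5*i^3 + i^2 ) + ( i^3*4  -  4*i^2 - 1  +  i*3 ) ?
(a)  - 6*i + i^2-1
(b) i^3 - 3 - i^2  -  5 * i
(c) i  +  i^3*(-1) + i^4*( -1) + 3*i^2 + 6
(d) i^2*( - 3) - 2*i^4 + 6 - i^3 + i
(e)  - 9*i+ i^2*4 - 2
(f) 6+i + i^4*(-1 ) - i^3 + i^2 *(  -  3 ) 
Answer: f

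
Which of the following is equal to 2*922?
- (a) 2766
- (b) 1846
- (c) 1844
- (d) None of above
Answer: c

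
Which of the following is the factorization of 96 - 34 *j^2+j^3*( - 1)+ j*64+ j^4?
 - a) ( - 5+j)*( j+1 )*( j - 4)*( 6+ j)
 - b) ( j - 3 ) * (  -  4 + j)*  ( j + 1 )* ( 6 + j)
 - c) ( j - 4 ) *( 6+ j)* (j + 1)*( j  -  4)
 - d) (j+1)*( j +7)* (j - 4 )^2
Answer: c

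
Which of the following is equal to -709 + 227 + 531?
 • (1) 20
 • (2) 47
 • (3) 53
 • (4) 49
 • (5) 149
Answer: 4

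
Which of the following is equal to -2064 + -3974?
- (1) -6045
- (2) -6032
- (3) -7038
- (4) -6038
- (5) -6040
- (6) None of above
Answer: 4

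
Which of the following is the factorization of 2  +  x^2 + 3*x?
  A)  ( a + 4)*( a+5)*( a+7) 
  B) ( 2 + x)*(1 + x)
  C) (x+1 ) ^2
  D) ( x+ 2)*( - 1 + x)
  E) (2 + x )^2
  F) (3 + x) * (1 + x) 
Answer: B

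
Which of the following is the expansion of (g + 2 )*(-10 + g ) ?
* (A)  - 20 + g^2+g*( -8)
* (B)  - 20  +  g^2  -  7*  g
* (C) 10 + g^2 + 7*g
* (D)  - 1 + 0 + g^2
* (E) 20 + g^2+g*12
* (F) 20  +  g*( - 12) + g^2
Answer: A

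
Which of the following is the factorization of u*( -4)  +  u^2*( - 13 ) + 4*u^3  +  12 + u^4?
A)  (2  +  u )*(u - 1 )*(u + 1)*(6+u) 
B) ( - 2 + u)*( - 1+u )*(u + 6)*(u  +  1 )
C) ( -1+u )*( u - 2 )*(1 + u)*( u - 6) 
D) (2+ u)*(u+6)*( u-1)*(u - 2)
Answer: B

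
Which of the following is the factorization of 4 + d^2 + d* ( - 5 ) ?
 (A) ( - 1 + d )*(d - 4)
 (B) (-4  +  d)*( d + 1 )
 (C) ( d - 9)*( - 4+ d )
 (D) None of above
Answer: A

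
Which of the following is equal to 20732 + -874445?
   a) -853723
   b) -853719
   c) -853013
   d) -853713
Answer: d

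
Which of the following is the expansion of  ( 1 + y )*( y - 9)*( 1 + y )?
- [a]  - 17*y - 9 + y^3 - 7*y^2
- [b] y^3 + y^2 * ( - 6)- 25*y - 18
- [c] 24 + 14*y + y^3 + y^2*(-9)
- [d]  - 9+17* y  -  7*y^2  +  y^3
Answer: a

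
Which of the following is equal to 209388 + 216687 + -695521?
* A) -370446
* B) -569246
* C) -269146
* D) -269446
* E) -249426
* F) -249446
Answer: D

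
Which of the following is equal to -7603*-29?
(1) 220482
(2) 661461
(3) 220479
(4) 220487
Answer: 4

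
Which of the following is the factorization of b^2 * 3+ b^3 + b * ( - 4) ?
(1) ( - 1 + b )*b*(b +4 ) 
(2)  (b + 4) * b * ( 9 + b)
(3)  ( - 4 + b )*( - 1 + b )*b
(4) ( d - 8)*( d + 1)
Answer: 1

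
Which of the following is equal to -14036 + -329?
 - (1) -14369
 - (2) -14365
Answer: 2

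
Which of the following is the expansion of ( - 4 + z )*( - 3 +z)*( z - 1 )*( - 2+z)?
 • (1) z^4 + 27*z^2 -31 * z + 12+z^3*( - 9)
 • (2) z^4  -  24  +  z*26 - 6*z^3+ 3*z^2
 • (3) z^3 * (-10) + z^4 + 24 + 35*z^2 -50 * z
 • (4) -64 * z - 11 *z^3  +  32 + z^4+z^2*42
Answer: 3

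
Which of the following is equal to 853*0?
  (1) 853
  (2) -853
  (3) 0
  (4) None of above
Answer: 3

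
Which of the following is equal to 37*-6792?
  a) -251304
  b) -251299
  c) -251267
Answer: a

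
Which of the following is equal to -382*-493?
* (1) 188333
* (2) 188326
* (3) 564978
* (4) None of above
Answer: 2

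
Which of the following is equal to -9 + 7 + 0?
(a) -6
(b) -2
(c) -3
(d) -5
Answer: b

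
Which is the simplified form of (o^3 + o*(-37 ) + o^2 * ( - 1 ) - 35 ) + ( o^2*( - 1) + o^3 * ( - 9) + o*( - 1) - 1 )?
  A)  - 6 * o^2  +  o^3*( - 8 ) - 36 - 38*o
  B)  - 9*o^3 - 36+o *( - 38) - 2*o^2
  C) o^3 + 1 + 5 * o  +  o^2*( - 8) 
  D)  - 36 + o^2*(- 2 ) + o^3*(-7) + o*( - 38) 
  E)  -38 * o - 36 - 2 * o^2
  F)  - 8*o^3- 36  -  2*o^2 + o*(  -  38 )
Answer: F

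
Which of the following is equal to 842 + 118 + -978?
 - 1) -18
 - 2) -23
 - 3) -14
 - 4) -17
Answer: 1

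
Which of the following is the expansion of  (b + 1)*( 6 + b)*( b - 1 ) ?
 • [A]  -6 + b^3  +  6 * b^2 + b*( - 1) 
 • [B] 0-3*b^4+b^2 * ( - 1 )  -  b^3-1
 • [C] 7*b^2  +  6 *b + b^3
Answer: A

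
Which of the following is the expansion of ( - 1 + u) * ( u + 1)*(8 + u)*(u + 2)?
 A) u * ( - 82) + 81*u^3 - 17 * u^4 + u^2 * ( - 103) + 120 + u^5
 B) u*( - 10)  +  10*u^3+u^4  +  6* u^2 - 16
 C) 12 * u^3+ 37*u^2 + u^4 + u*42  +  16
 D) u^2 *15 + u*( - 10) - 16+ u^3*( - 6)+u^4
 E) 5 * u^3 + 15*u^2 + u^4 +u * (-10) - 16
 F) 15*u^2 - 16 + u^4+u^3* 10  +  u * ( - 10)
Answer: F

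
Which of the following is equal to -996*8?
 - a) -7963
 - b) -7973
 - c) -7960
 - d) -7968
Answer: d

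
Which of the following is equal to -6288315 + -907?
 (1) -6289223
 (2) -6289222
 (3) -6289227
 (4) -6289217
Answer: 2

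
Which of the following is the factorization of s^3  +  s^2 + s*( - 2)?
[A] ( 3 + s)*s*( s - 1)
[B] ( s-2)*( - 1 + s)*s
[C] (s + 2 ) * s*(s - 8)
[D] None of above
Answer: D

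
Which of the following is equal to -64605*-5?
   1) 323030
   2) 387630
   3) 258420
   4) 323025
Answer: 4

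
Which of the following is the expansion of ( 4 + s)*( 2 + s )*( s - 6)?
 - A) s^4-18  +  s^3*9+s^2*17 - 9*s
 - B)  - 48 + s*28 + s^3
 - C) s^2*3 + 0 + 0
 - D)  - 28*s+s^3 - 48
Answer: D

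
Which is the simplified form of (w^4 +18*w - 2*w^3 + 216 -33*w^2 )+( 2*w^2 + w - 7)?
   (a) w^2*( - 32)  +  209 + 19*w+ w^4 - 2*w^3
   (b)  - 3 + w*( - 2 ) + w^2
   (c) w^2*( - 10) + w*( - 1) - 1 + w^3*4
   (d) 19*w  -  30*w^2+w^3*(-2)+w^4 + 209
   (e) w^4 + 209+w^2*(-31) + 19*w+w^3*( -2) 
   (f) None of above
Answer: e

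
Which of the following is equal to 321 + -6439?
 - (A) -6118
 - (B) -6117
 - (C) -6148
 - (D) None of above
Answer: A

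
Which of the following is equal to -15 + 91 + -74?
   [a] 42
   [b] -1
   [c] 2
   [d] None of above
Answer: c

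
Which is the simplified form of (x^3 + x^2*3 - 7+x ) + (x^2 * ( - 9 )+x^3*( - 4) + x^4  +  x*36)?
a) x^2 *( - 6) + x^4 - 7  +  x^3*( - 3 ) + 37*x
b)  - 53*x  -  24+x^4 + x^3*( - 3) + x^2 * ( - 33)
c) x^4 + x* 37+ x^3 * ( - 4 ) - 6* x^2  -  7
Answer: a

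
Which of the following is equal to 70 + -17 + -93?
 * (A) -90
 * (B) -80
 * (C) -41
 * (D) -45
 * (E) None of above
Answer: E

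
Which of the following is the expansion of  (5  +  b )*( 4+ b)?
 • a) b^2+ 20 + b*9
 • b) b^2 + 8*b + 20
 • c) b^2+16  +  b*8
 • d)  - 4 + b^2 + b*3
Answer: a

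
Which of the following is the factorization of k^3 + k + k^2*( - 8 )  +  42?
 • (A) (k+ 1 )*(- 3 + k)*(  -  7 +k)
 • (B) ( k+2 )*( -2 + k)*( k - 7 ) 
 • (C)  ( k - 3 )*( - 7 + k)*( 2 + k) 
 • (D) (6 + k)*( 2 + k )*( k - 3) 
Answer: C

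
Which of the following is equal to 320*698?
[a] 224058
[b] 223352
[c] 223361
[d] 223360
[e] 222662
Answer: d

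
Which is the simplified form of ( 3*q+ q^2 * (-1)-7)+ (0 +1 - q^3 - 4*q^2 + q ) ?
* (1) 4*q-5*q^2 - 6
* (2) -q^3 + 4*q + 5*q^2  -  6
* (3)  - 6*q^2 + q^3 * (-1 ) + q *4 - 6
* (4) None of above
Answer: 4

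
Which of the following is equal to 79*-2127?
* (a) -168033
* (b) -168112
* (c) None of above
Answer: a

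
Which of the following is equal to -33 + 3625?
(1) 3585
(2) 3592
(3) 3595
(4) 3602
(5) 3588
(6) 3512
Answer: 2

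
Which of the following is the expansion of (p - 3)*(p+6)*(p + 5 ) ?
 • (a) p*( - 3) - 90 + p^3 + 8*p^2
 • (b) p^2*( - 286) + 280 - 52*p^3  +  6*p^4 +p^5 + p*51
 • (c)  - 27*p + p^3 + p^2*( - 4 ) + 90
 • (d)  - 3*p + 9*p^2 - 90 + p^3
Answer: a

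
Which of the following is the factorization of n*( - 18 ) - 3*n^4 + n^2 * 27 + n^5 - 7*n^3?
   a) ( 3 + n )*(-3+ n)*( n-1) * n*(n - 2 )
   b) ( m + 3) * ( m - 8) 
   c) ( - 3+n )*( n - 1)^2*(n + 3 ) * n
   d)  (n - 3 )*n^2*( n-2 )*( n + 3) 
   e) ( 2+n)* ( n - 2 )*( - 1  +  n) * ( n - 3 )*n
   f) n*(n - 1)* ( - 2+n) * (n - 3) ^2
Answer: a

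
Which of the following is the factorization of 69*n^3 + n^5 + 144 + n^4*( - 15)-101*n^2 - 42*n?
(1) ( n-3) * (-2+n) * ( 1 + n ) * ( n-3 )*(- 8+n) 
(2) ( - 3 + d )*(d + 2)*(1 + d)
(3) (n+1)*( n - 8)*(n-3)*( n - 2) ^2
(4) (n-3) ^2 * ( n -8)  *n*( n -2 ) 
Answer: 1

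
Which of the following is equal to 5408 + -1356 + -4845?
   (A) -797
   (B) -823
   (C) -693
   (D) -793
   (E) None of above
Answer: D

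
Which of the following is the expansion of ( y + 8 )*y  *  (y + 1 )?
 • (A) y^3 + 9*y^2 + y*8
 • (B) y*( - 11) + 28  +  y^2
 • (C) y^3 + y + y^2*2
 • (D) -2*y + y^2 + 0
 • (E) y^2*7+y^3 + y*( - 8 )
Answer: A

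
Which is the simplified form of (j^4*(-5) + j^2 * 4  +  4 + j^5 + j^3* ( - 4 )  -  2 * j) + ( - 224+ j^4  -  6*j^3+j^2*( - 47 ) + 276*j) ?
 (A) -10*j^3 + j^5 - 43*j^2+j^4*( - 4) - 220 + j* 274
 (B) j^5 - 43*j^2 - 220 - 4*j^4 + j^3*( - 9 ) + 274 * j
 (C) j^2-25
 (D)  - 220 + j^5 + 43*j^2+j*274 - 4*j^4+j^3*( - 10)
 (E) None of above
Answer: A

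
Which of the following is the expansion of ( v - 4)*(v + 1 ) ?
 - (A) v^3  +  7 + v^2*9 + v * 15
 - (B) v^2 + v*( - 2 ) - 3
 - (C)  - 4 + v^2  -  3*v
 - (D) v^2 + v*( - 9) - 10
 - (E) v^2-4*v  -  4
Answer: C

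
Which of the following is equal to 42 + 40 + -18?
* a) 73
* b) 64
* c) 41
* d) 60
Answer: b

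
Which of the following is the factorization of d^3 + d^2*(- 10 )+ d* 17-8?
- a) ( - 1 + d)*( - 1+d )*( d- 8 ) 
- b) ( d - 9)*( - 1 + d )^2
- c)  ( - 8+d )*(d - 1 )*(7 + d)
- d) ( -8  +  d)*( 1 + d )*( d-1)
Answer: a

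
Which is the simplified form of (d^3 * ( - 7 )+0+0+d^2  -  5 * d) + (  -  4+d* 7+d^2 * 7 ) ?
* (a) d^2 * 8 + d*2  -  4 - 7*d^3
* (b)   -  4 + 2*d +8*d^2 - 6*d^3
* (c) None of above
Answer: a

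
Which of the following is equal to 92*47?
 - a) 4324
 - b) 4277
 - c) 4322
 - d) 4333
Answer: a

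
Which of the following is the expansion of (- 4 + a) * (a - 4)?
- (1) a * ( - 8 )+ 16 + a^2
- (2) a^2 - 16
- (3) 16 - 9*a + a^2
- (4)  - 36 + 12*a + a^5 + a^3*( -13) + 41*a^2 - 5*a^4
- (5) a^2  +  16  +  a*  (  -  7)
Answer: 1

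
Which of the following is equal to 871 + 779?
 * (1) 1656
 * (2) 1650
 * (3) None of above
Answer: 2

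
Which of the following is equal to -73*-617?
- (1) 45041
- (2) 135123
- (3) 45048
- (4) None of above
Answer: 1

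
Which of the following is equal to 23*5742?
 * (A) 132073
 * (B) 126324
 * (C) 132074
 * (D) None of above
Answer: D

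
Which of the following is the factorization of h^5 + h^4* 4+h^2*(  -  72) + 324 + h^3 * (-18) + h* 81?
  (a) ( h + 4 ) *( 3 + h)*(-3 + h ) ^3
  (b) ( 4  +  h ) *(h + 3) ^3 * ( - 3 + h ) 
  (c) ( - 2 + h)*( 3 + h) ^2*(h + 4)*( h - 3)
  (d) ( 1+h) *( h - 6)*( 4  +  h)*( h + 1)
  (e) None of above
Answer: e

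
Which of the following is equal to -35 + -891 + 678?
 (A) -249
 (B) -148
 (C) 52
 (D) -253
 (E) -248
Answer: E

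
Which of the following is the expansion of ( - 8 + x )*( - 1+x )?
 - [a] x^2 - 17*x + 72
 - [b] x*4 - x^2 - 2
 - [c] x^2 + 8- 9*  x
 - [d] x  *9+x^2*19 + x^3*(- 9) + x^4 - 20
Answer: c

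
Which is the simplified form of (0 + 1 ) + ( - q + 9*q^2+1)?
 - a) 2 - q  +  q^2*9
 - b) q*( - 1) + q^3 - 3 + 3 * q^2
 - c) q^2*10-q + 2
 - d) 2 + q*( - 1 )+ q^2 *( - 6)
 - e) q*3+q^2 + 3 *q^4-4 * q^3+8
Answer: a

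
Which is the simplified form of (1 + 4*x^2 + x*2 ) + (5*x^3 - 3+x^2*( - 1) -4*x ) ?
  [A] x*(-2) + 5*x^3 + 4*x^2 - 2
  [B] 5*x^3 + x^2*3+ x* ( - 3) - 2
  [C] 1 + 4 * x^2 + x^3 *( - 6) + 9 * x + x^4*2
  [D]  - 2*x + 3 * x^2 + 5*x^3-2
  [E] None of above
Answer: D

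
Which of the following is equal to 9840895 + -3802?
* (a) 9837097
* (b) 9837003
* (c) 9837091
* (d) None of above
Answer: d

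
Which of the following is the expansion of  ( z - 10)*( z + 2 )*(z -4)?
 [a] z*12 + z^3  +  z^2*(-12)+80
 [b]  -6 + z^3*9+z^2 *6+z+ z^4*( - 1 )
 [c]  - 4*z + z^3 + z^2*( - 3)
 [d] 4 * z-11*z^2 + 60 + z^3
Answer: a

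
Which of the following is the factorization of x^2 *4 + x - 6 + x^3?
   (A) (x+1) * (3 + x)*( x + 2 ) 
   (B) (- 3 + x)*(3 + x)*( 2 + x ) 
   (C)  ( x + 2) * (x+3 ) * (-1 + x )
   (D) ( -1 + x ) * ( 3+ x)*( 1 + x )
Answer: C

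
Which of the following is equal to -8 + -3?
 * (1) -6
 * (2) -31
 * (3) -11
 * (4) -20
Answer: 3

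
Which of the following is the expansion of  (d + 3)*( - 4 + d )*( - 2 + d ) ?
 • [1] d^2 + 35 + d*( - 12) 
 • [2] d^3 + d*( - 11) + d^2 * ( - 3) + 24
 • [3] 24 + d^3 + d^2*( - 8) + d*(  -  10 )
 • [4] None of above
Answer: 4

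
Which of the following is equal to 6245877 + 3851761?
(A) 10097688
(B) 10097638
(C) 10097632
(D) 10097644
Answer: B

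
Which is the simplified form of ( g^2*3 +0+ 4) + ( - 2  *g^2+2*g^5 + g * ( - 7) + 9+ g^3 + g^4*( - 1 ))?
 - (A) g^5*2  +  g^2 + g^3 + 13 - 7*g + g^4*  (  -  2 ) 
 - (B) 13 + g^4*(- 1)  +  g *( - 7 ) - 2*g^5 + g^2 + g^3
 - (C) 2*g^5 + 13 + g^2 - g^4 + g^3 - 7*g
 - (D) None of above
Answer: C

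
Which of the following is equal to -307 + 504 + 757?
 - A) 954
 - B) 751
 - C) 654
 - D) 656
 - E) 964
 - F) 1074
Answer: A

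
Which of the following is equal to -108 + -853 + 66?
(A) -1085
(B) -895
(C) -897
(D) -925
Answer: B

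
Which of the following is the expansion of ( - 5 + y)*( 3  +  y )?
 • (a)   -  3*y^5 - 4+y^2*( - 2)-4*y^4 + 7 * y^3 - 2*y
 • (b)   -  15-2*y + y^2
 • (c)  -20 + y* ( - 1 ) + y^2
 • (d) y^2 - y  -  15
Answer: b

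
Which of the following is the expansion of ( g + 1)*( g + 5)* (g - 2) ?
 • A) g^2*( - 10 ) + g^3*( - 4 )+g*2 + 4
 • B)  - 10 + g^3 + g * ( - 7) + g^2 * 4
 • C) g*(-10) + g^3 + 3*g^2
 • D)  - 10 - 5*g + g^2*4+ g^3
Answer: B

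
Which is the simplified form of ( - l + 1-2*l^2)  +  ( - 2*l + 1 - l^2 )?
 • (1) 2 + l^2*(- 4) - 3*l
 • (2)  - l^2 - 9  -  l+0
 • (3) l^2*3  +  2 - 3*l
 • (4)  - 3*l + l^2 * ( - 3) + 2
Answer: 4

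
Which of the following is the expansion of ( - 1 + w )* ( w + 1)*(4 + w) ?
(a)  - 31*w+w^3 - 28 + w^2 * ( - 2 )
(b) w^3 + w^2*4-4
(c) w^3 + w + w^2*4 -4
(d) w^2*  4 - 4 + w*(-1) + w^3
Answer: d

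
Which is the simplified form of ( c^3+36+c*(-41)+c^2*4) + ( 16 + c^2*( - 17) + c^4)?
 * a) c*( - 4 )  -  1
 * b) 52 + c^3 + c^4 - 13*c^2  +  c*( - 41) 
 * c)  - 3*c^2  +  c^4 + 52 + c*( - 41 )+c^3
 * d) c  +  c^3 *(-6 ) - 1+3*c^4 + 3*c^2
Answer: b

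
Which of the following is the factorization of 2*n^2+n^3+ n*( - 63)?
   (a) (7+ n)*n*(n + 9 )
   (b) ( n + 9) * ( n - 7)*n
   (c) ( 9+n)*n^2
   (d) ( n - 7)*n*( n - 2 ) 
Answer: b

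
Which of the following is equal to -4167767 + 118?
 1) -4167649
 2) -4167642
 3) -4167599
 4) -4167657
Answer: 1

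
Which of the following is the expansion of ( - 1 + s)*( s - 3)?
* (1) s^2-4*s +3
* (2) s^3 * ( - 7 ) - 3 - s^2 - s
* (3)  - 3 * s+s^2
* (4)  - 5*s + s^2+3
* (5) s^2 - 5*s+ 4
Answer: 1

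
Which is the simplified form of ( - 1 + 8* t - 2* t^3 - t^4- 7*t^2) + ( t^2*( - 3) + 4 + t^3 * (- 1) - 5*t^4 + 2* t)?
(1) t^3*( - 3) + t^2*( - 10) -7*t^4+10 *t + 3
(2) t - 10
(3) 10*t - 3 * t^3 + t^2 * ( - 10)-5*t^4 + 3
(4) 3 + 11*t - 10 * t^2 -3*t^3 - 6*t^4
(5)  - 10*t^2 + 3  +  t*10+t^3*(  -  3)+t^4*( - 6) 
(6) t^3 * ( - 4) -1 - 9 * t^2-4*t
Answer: 5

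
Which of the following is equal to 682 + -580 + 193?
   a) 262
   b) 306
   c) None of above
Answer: c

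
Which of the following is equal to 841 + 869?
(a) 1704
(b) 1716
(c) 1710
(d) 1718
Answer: c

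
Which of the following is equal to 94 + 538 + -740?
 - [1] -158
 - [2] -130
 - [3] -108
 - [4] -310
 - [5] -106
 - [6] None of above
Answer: 3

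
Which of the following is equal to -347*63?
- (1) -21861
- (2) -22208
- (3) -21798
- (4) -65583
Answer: 1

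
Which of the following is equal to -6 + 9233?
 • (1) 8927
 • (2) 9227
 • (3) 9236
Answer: 2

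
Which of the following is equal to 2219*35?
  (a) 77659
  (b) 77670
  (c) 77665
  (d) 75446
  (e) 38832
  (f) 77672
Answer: c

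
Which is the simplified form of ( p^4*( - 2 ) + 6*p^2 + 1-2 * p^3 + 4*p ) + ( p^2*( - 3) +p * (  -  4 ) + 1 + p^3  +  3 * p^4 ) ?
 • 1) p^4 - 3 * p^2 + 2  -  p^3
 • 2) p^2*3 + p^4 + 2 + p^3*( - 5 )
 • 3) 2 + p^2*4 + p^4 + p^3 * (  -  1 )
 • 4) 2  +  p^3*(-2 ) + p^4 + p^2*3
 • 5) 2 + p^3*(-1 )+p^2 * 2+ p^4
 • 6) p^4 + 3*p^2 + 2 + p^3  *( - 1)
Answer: 6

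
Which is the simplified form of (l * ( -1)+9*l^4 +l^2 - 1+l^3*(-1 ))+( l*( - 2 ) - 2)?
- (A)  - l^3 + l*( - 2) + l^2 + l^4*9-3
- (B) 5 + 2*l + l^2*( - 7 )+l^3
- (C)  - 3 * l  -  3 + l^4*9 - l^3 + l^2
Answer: C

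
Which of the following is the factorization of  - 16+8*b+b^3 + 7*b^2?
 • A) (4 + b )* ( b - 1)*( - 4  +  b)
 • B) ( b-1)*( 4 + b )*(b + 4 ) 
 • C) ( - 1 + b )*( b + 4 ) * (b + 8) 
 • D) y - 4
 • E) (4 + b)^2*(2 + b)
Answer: B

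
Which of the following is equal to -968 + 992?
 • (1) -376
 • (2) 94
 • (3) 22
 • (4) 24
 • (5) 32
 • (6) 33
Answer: 4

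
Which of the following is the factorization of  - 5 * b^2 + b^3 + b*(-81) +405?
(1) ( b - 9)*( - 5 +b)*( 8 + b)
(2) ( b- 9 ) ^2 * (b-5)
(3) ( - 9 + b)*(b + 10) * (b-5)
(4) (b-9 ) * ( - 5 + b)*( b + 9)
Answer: 4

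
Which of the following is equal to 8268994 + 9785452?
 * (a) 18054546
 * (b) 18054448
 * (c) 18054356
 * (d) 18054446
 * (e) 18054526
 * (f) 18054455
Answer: d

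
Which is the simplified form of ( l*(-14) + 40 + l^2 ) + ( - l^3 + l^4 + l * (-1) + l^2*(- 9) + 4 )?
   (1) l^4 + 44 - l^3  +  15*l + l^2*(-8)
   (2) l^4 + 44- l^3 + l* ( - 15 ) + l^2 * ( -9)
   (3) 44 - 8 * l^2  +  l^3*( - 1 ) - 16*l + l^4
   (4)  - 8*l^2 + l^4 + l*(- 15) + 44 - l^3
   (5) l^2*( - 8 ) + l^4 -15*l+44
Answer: 4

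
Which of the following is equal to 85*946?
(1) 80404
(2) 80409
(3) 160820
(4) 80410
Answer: 4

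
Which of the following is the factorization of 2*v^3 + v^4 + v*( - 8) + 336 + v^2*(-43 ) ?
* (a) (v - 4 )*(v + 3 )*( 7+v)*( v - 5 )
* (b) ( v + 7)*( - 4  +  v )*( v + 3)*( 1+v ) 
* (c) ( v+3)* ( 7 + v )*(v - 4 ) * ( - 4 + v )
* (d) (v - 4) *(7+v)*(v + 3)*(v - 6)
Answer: c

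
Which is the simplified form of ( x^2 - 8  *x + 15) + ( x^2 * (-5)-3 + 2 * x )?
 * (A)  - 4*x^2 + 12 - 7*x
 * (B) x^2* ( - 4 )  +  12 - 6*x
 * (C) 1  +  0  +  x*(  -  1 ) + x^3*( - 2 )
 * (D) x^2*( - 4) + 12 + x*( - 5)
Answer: B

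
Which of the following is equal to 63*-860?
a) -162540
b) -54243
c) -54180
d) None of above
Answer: c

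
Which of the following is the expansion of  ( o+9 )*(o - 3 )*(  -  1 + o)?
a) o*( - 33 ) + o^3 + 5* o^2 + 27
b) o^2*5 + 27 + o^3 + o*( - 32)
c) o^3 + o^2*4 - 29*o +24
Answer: a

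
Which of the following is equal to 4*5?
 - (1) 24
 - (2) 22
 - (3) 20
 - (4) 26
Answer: 3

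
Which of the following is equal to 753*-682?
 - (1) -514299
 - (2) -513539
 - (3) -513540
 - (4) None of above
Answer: 4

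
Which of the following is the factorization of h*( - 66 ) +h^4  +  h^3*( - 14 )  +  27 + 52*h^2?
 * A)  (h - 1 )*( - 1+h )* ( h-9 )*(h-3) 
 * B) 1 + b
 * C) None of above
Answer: A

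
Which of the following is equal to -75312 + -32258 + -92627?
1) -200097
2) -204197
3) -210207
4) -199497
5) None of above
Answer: 5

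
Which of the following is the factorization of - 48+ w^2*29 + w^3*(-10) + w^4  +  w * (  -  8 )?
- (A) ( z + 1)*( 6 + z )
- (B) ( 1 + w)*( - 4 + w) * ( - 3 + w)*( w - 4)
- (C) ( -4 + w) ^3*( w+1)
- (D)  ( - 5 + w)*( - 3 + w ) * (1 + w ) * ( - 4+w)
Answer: B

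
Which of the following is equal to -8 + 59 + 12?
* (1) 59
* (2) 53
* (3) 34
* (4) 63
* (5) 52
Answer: 4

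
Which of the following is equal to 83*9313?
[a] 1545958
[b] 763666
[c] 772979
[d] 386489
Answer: c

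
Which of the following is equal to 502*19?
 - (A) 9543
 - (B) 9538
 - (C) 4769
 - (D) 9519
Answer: B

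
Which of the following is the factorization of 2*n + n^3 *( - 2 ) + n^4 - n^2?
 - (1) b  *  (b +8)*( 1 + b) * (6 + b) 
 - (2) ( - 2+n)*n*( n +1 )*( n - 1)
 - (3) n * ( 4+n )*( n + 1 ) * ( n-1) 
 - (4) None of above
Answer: 2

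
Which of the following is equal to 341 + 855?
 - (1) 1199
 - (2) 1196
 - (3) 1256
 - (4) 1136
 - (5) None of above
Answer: 2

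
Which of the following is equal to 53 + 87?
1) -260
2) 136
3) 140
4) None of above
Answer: 3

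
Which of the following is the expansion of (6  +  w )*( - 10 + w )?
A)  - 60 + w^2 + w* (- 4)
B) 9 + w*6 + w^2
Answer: A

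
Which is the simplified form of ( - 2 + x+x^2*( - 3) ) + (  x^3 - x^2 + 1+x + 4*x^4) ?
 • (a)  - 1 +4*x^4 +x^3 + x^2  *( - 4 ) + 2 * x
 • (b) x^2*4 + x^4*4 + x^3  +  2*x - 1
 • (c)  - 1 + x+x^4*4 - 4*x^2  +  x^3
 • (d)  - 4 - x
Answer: a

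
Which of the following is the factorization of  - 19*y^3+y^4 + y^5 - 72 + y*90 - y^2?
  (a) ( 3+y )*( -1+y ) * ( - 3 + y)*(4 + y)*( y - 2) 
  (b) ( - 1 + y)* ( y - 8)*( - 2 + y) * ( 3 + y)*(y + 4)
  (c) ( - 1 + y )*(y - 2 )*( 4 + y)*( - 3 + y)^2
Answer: a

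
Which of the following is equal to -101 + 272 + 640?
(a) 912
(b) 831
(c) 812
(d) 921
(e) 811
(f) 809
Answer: e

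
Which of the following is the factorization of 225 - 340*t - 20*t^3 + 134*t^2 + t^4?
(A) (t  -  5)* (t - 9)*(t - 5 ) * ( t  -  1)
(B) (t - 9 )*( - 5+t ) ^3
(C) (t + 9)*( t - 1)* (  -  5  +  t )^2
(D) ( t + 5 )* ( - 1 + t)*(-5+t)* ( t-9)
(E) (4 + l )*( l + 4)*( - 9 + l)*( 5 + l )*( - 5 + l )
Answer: A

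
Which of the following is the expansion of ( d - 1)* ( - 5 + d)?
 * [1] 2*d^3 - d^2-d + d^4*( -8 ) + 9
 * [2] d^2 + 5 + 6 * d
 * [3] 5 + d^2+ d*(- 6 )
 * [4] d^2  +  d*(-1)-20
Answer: 3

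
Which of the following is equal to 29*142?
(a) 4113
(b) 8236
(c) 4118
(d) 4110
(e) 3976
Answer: c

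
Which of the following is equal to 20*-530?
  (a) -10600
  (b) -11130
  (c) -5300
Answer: a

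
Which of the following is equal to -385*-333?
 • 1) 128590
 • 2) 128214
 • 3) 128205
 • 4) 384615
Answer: 3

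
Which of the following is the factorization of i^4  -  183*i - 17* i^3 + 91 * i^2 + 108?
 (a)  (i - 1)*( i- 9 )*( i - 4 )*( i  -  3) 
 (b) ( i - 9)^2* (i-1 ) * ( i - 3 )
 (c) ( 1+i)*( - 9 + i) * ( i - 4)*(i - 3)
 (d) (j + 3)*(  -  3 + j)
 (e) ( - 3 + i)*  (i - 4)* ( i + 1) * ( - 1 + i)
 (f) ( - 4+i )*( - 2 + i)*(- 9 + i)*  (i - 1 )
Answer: a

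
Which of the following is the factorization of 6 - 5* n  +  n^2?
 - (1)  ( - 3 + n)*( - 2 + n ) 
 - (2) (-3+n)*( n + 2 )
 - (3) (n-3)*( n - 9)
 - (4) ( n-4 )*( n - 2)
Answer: 1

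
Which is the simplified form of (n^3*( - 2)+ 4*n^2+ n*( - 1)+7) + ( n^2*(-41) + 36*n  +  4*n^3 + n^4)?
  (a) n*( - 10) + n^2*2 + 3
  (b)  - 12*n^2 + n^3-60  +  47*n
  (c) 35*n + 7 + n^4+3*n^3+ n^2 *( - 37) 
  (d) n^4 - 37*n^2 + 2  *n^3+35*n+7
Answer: d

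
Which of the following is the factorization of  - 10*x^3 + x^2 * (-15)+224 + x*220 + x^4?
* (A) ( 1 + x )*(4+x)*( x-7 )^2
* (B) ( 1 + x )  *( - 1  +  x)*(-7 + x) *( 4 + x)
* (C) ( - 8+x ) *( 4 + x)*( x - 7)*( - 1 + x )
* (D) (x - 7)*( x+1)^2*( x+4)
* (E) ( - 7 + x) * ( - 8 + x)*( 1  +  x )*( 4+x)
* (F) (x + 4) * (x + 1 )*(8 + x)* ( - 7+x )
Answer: E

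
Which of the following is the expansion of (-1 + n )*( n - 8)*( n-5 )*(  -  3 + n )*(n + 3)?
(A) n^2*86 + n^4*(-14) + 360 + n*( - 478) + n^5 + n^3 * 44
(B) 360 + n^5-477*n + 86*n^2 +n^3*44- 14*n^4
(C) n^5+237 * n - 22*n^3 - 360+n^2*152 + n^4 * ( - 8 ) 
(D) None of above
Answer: B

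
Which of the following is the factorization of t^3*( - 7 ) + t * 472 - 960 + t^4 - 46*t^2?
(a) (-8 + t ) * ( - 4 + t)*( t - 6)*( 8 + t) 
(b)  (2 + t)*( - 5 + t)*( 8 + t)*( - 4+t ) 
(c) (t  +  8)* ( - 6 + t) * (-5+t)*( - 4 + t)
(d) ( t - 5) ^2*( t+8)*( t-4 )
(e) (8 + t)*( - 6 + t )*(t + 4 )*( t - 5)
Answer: c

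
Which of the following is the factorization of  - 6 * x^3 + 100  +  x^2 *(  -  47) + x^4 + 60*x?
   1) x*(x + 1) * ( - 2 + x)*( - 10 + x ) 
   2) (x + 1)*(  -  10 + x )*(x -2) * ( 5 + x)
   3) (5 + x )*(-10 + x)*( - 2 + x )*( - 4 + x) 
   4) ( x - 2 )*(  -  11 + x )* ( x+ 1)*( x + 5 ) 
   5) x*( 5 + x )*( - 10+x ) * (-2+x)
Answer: 2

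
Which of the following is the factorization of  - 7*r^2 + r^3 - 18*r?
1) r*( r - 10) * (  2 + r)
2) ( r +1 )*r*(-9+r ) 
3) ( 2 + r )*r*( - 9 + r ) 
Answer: 3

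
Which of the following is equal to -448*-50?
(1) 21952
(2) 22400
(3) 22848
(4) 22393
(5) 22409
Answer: 2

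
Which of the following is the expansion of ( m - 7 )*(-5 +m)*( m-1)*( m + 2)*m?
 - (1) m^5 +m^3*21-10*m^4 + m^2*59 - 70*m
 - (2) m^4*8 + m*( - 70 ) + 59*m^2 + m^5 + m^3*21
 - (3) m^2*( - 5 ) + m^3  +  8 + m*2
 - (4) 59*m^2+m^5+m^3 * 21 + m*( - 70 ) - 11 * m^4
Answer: 4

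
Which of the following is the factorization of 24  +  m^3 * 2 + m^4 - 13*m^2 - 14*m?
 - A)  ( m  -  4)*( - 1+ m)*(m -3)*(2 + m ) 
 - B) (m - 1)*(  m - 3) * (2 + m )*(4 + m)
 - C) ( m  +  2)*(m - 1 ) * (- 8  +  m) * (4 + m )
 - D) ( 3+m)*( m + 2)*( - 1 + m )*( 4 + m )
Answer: B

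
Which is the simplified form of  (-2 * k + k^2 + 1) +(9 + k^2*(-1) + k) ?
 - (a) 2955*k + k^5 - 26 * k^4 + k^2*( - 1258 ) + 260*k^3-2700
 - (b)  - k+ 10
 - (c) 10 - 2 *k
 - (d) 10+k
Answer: b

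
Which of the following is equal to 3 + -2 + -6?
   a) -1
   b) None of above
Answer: b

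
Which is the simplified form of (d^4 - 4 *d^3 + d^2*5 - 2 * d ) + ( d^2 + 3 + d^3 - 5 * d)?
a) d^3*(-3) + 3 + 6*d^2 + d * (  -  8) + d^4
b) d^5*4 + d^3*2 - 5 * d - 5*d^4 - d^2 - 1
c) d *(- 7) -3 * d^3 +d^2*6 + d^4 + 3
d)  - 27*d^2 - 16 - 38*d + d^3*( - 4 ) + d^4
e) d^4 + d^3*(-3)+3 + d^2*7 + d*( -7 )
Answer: c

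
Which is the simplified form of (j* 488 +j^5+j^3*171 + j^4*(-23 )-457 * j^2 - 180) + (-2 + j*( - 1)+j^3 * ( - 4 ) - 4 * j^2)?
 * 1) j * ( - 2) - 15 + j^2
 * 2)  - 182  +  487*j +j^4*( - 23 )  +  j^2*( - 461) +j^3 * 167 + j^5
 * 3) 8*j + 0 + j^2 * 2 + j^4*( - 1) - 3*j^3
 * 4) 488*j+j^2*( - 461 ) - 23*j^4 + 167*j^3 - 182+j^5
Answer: 2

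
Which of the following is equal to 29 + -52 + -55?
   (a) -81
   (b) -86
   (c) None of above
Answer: c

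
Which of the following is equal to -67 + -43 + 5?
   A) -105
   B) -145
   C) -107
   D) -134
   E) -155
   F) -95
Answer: A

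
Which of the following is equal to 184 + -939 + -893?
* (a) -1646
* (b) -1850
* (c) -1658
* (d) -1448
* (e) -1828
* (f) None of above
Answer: f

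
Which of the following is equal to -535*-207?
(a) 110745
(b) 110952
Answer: a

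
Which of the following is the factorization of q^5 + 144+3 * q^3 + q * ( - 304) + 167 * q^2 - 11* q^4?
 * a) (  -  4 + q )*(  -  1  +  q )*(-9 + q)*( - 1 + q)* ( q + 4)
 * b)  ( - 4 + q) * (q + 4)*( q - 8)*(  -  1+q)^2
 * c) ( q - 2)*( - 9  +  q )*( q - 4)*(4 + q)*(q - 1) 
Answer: a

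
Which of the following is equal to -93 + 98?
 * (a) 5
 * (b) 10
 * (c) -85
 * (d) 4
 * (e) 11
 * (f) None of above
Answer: a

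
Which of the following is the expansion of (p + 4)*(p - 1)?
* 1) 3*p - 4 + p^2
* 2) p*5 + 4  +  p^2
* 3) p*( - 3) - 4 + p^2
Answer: 1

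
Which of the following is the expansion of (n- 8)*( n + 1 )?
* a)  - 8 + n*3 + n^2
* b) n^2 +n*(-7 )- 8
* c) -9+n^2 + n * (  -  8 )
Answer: b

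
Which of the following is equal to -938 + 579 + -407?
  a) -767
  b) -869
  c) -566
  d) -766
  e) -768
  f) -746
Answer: d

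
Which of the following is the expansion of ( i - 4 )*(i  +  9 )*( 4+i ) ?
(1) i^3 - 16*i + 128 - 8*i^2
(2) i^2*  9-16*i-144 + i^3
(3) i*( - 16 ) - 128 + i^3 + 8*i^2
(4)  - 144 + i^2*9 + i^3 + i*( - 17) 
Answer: 2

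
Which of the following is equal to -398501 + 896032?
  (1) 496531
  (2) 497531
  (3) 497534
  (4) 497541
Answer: 2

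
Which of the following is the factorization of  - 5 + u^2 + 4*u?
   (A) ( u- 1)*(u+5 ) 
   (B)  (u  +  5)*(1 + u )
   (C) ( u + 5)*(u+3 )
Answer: A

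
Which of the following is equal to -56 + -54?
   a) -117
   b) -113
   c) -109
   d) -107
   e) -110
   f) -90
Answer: e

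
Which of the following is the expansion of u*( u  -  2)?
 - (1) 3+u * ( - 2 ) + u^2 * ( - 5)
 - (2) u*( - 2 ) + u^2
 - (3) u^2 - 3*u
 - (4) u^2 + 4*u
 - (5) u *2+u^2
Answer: 2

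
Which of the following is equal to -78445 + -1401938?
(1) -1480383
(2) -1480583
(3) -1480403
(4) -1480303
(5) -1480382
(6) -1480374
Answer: 1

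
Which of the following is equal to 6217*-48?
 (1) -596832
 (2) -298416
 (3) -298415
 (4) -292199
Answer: 2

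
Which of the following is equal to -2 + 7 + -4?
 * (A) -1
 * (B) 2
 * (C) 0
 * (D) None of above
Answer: D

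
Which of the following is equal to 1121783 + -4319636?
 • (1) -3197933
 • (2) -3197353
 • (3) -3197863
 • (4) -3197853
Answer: 4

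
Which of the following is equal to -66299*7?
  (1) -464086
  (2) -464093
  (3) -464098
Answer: 2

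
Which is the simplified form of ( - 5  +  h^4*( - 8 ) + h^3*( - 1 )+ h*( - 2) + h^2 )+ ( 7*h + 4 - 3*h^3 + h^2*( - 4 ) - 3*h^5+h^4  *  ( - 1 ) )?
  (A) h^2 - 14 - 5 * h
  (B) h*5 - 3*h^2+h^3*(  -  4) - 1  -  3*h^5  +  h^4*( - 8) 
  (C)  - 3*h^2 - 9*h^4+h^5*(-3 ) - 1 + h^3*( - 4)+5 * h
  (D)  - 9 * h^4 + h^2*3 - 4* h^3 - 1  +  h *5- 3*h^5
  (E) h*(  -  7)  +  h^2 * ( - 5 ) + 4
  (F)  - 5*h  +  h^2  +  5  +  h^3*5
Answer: C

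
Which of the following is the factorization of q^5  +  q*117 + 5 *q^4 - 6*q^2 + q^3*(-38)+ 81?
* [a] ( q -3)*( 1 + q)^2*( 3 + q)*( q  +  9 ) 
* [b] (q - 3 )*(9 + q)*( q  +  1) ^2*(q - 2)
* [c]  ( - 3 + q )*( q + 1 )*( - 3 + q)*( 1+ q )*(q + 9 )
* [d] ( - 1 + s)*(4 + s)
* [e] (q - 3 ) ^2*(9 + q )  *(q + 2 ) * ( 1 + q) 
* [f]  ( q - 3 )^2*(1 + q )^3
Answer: c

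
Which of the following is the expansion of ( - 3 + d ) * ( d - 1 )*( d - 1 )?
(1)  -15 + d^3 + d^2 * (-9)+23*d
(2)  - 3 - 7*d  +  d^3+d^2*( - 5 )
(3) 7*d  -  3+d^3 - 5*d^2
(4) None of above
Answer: 3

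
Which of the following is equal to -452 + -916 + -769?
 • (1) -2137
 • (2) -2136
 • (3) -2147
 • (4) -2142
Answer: 1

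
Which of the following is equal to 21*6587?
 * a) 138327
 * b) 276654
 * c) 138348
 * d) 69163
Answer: a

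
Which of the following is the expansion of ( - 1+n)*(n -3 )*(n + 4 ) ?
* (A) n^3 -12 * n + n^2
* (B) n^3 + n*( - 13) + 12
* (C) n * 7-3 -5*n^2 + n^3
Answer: B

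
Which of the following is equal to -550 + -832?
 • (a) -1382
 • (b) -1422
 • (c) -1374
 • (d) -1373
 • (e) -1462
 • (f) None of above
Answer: a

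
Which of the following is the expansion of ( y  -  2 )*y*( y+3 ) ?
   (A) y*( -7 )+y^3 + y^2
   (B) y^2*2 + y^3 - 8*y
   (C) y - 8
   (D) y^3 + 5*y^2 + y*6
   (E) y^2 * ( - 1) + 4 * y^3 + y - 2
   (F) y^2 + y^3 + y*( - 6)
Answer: F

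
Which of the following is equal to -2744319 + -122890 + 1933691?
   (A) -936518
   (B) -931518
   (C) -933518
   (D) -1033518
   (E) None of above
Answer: C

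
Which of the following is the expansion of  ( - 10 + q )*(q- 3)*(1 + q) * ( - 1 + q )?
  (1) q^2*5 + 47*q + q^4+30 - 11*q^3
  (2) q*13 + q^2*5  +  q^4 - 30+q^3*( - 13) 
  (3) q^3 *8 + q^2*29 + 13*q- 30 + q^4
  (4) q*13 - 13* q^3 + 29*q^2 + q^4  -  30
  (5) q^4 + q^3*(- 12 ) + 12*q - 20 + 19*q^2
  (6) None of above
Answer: 4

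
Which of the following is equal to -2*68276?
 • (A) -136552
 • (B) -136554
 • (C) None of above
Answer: A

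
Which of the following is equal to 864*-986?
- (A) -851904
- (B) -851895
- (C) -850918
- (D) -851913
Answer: A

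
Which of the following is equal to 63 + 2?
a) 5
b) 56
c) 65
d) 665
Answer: c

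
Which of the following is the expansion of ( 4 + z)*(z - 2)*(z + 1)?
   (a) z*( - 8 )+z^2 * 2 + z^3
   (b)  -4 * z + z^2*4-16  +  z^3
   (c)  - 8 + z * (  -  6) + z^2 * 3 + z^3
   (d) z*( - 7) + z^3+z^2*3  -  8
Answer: c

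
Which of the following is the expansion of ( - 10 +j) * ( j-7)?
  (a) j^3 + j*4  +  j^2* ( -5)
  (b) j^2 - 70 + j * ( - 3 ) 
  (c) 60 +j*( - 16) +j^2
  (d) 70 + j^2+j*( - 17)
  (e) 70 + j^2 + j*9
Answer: d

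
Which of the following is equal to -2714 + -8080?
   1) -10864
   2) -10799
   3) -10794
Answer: 3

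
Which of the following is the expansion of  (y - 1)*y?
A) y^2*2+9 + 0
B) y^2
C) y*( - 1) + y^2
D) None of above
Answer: C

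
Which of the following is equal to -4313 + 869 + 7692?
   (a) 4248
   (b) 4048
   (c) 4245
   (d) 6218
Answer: a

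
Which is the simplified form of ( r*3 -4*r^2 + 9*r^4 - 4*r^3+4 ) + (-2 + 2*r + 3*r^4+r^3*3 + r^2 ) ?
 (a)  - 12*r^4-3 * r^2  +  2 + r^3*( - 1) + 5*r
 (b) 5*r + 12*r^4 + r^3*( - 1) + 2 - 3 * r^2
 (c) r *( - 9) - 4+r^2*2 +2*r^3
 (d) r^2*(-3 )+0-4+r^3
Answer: b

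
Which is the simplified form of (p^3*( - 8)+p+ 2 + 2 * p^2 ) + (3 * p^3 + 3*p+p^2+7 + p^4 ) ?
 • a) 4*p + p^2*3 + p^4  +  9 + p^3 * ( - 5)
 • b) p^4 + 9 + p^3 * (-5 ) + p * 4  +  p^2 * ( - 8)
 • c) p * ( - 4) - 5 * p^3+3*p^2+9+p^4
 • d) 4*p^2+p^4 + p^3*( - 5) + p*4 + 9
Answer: a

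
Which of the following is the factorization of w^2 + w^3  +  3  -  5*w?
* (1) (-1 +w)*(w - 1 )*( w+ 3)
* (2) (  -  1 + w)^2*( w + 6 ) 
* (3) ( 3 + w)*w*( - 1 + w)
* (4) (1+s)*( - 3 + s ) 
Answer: 1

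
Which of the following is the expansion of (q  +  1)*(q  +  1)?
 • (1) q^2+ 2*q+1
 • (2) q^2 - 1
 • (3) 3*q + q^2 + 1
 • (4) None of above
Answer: 1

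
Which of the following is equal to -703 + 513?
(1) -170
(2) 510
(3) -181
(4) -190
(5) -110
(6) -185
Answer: 4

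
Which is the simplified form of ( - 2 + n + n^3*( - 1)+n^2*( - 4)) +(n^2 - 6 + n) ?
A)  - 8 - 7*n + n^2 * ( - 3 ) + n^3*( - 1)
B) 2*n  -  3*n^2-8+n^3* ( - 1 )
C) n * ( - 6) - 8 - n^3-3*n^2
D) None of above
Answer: B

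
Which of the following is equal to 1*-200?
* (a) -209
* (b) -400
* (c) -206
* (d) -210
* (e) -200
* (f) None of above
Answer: e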